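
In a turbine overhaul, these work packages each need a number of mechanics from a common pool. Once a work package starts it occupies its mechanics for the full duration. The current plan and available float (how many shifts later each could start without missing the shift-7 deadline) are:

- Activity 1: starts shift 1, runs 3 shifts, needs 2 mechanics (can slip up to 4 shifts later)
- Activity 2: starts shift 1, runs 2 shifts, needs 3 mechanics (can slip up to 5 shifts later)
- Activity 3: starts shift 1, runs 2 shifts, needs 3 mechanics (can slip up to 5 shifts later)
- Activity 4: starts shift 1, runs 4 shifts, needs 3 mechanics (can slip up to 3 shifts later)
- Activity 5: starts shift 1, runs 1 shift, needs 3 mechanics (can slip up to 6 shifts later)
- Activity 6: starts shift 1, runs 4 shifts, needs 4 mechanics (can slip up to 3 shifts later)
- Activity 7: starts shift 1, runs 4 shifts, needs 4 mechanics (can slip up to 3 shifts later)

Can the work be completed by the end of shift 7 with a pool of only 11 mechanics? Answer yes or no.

yes

Schedule Activity 1@1, Activity 2@1, Activity 3@1, Activity 4@1, Activity 5@3, Activity 6@4, Activity 7@4: s1:11  s2:11  s3:8  s4:11  s5:8  s6:8  s7:8 — peak 11 ≤ 11.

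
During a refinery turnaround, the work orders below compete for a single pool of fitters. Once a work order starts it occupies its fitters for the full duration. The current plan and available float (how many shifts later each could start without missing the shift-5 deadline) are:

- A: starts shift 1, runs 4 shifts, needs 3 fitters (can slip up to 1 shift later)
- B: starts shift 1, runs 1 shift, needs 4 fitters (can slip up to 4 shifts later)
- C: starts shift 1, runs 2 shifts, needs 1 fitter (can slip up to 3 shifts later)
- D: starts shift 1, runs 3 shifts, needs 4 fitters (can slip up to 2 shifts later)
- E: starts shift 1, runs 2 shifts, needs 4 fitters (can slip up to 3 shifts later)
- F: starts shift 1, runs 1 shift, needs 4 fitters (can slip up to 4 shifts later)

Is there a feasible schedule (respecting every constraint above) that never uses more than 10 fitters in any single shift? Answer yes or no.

no

The minimum achievable peak is 11; 10 < 11, so no feasible schedule stays within the cap.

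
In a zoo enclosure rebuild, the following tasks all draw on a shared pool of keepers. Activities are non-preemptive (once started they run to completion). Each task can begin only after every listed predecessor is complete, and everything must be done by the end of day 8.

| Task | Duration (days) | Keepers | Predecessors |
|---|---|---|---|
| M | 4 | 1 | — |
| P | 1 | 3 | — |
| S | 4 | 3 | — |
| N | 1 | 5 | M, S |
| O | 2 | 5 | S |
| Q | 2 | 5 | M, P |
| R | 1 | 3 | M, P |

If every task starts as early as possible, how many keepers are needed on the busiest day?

Early-start schedule: M@1, P@1, S@1, N@5, O@5, Q@5, R@5.
Load per day: day 1: 7, day 2: 4, day 3: 4, day 4: 4, day 5: 18, day 6: 10, day 7: 0, day 8: 0.
Peak is 18.

18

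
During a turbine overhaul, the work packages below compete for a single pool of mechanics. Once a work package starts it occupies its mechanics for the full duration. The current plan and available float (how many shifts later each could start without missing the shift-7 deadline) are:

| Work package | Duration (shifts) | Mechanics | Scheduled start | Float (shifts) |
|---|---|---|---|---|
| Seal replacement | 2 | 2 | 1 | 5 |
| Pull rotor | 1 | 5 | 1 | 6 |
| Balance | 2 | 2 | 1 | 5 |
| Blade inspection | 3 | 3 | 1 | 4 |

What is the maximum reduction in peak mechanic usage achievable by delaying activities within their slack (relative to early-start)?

Early-start peak: s1:12  s2:7  s3:3  s4:0  s5:0  s6:0  s7:0 ⇒ 12.
Leveled (Seal replacement@1, Pull rotor@3, Balance@1, Blade inspection@4): s1:4  s2:4  s3:5  s4:3  s5:3  s6:3  s7:0 ⇒ 5.
Reduction 12 − 5 = 7.

7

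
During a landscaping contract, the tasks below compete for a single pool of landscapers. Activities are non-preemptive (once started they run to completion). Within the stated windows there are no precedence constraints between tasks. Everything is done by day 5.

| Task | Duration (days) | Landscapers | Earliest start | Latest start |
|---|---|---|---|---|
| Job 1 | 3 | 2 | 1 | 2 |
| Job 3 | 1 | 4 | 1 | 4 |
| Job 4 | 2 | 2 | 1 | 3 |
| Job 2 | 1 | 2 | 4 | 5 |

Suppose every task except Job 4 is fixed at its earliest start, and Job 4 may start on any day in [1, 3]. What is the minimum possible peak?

6

Job 4@1: d1:8  d2:4  d3:2  d4:2  d5:0 → peak 8
Job 4@2: d1:6  d2:4  d3:4  d4:2  d5:0 → peak 6
Job 4@3: d1:6  d2:2  d3:4  d4:4  d5:0 → peak 6
Best is Job 4@2, peak 6.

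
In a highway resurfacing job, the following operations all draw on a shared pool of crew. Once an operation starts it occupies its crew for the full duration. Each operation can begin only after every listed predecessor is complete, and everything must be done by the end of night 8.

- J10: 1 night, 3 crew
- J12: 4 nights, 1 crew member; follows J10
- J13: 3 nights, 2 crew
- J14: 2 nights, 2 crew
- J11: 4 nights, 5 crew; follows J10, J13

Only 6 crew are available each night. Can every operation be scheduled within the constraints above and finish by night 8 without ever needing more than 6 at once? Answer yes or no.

Schedule J10@1, J12@2, J13@1, J14@2, J11@4: n1:5  n2:5  n3:5  n4:6  n5:6  n6:5  n7:5  n8:0 — peak 6 ≤ 6.

yes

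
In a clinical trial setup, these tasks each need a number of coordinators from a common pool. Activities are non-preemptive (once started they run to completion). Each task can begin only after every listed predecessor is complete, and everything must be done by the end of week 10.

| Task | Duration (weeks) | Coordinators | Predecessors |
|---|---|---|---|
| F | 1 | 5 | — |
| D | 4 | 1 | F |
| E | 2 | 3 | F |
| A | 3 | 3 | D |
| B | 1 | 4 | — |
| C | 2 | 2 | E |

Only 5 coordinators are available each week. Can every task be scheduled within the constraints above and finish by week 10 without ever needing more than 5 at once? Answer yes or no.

Schedule F@1, D@2, E@2, A@6, B@4, C@5: w1:5  w2:4  w3:4  w4:5  w5:3  w6:5  w7:3  w8:3  w9:0  w10:0 — peak 5 ≤ 5.

yes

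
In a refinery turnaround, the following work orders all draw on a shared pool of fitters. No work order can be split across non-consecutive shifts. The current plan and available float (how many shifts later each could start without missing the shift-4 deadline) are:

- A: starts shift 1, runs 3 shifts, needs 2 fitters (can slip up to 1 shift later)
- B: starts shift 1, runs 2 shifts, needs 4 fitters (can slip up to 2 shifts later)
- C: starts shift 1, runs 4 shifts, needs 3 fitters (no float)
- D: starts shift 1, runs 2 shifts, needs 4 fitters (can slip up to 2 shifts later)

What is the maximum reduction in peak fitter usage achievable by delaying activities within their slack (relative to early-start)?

4

Early-start peak: s1:13  s2:13  s3:5  s4:3 ⇒ 13.
Leveled (A@1, B@1, C@1, D@3): s1:9  s2:9  s3:9  s4:7 ⇒ 9.
Reduction 13 − 9 = 4.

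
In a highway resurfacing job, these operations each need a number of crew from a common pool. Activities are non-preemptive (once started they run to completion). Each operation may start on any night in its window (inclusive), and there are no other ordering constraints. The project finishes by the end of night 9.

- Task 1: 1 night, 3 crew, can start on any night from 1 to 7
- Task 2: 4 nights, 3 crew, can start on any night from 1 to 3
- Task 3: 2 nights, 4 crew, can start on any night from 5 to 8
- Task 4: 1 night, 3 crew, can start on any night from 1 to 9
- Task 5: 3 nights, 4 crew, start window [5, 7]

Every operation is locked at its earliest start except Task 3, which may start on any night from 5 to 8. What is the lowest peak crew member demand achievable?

9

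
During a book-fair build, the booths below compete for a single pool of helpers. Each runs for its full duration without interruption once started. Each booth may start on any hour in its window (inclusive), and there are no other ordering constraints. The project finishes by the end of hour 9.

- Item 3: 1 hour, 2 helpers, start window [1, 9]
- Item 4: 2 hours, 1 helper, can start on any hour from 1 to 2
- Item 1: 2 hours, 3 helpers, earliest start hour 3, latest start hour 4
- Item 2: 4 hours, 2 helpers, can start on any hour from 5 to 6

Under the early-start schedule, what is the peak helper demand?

3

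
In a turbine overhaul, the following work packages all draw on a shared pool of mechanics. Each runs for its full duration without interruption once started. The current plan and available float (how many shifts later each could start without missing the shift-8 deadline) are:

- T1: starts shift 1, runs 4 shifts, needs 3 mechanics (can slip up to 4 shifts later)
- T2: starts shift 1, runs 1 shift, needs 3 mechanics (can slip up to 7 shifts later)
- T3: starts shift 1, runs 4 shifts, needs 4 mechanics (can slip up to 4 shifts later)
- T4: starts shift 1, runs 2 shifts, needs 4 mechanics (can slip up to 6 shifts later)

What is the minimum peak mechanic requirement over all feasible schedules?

Early-start (T1@1, T2@1, T3@1, T4@1) gives peak 14: s1:14  s2:11  s3:7  s4:7  s5:0  s6:0  s7:0  s8:0.
Shift T3→2, T4→6.
Schedule T1@1, T2@1, T3@2, T4@6: s1:6  s2:7  s3:7  s4:7  s5:4  s6:4  s7:4  s8:0 — peak 7.

7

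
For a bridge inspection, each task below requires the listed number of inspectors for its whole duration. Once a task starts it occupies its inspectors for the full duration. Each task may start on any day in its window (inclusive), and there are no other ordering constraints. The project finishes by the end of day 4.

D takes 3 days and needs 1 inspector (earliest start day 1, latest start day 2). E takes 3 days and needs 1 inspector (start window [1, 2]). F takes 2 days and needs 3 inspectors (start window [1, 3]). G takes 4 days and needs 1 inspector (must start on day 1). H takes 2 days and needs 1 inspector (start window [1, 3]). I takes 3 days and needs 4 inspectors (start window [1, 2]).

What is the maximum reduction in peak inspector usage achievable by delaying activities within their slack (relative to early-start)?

1

Early-start peak: d1:11  d2:11  d3:7  d4:1 ⇒ 11.
Leveled (D@1, E@1, F@1, G@1, H@3, I@1): d1:10  d2:10  d3:8  d4:2 ⇒ 10.
Reduction 11 − 10 = 1.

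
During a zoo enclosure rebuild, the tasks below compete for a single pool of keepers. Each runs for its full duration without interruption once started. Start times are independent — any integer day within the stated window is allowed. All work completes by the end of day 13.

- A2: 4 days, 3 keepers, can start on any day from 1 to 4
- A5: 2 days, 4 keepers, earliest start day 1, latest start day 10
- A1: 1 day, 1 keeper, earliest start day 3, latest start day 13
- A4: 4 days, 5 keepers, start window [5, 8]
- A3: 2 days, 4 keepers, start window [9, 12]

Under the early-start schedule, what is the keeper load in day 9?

4

At early start, day 9 has: A3.
Demand: 4 = 4.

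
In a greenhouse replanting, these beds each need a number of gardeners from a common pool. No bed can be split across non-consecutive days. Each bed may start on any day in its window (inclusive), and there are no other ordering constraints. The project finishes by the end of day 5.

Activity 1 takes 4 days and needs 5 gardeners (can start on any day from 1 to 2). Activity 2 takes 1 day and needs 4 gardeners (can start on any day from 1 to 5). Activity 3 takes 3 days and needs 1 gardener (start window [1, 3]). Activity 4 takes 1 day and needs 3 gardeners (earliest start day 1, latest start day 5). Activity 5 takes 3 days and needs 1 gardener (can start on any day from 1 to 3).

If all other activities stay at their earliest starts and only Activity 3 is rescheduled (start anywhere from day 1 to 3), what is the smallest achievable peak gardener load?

13

Activity 3@1: d1:14  d2:7  d3:7  d4:5  d5:0 → peak 14
Activity 3@2: d1:13  d2:7  d3:7  d4:6  d5:0 → peak 13
Activity 3@3: d1:13  d2:6  d3:7  d4:6  d5:1 → peak 13
Best is Activity 3@2, peak 13.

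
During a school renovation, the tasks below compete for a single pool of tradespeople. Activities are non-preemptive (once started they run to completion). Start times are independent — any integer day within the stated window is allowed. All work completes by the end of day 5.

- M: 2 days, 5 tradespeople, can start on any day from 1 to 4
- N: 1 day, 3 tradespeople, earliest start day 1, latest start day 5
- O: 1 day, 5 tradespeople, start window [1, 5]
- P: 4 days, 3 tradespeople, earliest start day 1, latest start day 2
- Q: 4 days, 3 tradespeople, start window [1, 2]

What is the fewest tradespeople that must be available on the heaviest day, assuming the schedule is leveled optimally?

11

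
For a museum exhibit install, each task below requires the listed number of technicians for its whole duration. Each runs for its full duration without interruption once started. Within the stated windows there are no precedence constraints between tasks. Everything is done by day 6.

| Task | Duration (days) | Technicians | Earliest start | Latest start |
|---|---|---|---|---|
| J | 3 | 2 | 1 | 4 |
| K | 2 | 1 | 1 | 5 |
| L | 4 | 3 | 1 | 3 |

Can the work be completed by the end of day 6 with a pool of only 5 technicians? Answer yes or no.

yes

Schedule J@1, K@1, L@3: d1:3  d2:3  d3:5  d4:3  d5:3  d6:3 — peak 5 ≤ 5.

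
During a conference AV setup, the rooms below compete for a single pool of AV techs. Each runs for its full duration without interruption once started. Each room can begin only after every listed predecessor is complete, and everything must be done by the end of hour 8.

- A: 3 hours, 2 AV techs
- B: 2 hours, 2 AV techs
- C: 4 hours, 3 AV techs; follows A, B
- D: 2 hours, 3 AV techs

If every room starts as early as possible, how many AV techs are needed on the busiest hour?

Early-start schedule: A@1, B@1, C@4, D@1.
Load per hour: hour 1: 7, hour 2: 7, hour 3: 2, hour 4: 3, hour 5: 3, hour 6: 3, hour 7: 3, hour 8: 0.
Peak is 7.

7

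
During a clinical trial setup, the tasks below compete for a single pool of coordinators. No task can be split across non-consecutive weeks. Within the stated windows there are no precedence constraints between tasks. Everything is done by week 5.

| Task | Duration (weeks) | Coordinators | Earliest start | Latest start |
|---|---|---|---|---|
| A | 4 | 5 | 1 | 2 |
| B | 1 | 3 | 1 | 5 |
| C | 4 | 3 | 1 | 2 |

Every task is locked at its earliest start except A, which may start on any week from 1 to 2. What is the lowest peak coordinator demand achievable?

8

A@1: w1:11  w2:8  w3:8  w4:8  w5:0 → peak 11
A@2: w1:6  w2:8  w3:8  w4:8  w5:5 → peak 8
Best is A@2, peak 8.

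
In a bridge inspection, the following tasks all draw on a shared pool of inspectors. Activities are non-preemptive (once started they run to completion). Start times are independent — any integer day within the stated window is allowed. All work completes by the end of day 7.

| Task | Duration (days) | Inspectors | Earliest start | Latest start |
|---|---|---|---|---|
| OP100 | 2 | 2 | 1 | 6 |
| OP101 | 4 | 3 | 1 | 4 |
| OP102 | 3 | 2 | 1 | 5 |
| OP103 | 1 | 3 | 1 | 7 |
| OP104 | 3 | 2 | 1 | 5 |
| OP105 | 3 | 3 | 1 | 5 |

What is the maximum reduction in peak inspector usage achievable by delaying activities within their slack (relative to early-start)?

9

Early-start peak: d1:15  d2:12  d3:10  d4:3  d5:0  d6:0  d7:0 ⇒ 15.
Leveled (OP100@1, OP101@4, OP102@1, OP103@4, OP104@1, OP105@5): d1:6  d2:6  d3:4  d4:6  d5:6  d6:6  d7:6 ⇒ 6.
Reduction 15 − 6 = 9.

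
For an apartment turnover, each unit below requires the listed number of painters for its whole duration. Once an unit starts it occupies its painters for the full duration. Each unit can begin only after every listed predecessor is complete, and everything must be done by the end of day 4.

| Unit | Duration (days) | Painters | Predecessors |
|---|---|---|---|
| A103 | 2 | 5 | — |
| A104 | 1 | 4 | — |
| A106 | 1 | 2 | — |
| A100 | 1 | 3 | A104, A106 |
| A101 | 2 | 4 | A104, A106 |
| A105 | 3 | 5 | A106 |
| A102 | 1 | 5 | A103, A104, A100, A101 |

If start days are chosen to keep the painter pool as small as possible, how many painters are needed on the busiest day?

14

Early-start (A103@1, A104@1, A106@1, A100@2, A101@2, A105@2, A102@4) gives peak 17: d1:11  d2:17  d3:9  d4:10.
Shift A100→3.
Schedule A103@1, A104@1, A106@1, A100@3, A101@2, A105@2, A102@4: d1:11  d2:14  d3:12  d4:10 — peak 14.
No arrangement of the 4 feasible schedules does better.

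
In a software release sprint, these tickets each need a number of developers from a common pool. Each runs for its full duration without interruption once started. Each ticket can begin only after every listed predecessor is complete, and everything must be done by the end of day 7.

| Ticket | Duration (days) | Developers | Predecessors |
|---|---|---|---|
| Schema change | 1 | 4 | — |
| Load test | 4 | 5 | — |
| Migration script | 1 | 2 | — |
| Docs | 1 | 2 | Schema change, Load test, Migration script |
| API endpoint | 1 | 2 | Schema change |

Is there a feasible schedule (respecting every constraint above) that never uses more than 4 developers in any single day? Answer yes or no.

no

Total developer-days = 30; over 7 days the average is 30/7 > 4, so some day must exceed 4.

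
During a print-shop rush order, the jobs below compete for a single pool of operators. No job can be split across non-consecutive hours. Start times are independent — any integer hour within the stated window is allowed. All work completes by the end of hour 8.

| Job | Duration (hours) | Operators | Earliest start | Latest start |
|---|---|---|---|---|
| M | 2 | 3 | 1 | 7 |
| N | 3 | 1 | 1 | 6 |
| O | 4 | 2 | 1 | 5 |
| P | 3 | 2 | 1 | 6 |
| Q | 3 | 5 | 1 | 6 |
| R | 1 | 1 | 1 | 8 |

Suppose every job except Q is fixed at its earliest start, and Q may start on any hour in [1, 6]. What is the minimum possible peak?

Q@1: h1:14  h2:13  h3:10  h4:2  h5:0  h6:0  h7:0  h8:0 → peak 14
Q@2: h1:9  h2:13  h3:10  h4:7  h5:0  h6:0  h7:0  h8:0 → peak 13
Q@3: h1:9  h2:8  h3:10  h4:7  h5:5  h6:0  h7:0  h8:0 → peak 10
Q@4: h1:9  h2:8  h3:5  h4:7  h5:5  h6:5  h7:0  h8:0 → peak 9
Q@5: h1:9  h2:8  h3:5  h4:2  h5:5  h6:5  h7:5  h8:0 → peak 9
Q@6: h1:9  h2:8  h3:5  h4:2  h5:0  h6:5  h7:5  h8:5 → peak 9
Best is Q@4, peak 9.

9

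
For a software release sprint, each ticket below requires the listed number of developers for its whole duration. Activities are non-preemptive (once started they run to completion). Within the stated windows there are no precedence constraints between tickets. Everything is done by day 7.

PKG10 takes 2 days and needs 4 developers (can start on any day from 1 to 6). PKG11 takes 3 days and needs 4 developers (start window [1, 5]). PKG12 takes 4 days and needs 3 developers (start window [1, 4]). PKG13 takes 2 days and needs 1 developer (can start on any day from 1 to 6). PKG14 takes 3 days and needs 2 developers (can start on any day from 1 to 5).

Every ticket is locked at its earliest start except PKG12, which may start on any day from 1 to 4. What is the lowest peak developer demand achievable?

11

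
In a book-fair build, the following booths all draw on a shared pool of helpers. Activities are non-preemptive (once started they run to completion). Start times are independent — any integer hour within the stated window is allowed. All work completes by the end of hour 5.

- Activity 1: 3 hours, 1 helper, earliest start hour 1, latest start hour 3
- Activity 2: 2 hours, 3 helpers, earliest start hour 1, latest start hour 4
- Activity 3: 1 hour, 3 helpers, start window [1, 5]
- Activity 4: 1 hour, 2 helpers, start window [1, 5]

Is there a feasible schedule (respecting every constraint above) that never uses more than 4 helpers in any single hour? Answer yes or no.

Schedule Activity 1@1, Activity 2@1, Activity 3@3, Activity 4@4: h1:4  h2:4  h3:4  h4:2  h5:0 — peak 4 ≤ 4.

yes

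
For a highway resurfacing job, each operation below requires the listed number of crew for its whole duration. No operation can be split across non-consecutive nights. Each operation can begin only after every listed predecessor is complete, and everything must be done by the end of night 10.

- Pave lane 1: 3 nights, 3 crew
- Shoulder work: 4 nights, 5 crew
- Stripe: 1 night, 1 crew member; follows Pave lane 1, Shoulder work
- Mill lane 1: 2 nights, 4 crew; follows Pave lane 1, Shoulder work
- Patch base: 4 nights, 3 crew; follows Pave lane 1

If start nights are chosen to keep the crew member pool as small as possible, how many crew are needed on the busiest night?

8

Schedule Pave lane 1@1, Shoulder work@1, Stripe@5, Mill lane 1@5, Patch base@4: n1:8  n2:8  n3:8  n4:8  n5:8  n6:7  n7:3  n8:0  n9:0  n10:0 — peak 8.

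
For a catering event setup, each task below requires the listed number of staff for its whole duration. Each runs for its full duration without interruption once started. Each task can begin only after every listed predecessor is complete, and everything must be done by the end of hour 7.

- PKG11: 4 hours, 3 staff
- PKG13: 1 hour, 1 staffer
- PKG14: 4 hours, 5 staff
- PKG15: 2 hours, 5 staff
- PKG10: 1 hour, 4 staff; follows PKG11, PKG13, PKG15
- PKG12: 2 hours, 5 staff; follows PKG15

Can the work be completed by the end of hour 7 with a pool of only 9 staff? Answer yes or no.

no

The minimum achievable peak is 10; 9 < 10, so no feasible schedule stays within the cap.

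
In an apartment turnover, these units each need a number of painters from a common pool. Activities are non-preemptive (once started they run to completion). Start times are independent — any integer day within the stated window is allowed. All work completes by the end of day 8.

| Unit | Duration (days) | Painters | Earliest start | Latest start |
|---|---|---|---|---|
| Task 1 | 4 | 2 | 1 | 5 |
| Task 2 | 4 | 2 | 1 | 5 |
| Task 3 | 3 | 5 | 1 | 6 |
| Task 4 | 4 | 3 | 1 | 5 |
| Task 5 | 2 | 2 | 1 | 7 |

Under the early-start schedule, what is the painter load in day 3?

At early start, day 3 has: Task 1, Task 2, Task 3, Task 4.
Demand: 2 + 2 + 5 + 3 = 12.

12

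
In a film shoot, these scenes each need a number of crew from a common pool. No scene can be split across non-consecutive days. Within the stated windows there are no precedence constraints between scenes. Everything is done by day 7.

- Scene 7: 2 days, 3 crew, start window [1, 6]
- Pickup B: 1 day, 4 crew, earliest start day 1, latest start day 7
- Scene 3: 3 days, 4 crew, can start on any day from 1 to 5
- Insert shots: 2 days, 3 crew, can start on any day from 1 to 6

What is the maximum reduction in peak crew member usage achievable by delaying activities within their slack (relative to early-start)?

Early-start peak: d1:14  d2:10  d3:4  d4:0  d5:0  d6:0  d7:0 ⇒ 14.
Leveled (Scene 7@1, Pickup B@3, Scene 3@4, Insert shots@1): d1:6  d2:6  d3:4  d4:4  d5:4  d6:4  d7:0 ⇒ 6.
Reduction 14 − 6 = 8.

8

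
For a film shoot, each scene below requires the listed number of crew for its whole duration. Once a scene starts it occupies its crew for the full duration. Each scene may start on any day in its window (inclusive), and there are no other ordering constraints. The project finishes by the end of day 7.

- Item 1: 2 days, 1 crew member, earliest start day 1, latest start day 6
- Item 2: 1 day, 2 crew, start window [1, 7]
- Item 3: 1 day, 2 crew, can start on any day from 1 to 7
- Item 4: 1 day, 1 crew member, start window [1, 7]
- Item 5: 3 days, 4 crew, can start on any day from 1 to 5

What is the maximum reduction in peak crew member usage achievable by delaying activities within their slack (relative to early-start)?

Early-start peak: d1:10  d2:5  d3:4  d4:0  d5:0  d6:0  d7:0 ⇒ 10.
Leveled (Item 1@1, Item 2@1, Item 3@2, Item 4@1, Item 5@3): d1:4  d2:3  d3:4  d4:4  d5:4  d6:0  d7:0 ⇒ 4.
Reduction 10 − 4 = 6.

6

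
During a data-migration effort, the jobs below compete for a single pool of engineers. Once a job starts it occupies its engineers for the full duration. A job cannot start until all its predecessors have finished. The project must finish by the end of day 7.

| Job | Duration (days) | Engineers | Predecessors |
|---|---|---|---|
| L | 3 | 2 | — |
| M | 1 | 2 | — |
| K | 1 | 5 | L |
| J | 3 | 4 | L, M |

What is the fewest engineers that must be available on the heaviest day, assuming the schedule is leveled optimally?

Early-start (L@1, M@1, K@4, J@4) gives peak 9: d1:4  d2:2  d3:2  d4:9  d5:4  d6:4  d7:0.
Shift J→5.
Schedule L@1, M@1, K@4, J@5: d1:4  d2:2  d3:2  d4:5  d5:4  d6:4  d7:4 — peak 5.

5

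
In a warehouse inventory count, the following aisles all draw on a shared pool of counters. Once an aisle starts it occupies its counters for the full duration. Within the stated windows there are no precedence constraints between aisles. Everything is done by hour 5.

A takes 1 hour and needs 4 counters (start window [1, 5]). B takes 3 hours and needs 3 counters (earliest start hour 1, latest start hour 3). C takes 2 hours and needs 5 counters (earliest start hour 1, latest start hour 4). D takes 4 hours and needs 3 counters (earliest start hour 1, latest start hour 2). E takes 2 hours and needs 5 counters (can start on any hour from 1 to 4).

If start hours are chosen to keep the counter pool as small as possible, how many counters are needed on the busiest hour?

Early-start (A@1, B@1, C@1, D@1, E@1) gives peak 20: h1:20  h2:16  h3:6  h4:3  h5:0.
Shift C→2, E→4.
Schedule A@1, B@1, C@2, D@1, E@4: h1:10  h2:11  h3:11  h4:8  h5:5 — peak 11.

11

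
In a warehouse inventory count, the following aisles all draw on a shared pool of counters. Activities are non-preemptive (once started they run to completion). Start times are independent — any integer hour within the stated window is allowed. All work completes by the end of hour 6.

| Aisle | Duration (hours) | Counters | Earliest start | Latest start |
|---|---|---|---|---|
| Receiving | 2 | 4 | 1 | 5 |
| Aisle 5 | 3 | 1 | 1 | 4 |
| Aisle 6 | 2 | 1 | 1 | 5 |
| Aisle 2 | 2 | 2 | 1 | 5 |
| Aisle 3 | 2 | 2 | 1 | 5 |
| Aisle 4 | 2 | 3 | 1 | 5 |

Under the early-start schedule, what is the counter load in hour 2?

13

At early start, hour 2 has: Receiving, Aisle 5, Aisle 6, Aisle 2, Aisle 3, Aisle 4.
Demand: 4 + 1 + 1 + 2 + 2 + 3 = 13.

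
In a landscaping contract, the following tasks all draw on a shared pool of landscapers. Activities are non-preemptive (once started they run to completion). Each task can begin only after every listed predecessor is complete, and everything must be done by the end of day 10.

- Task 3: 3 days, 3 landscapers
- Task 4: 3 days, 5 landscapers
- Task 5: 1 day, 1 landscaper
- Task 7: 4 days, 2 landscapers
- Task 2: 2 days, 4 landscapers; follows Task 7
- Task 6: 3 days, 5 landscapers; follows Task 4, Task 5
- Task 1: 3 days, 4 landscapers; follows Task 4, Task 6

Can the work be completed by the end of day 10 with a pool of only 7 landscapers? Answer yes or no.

The minimum achievable peak is 8; 7 < 8, so no feasible schedule stays within the cap.

no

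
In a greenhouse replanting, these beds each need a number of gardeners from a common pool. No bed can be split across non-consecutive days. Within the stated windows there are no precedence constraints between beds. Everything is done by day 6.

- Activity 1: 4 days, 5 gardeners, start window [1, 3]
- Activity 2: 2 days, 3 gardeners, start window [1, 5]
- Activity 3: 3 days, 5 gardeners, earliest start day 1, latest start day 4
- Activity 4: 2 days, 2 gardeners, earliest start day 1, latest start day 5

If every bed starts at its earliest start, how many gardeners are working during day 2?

At early start, day 2 has: Activity 1, Activity 2, Activity 3, Activity 4.
Demand: 5 + 3 + 5 + 2 = 15.

15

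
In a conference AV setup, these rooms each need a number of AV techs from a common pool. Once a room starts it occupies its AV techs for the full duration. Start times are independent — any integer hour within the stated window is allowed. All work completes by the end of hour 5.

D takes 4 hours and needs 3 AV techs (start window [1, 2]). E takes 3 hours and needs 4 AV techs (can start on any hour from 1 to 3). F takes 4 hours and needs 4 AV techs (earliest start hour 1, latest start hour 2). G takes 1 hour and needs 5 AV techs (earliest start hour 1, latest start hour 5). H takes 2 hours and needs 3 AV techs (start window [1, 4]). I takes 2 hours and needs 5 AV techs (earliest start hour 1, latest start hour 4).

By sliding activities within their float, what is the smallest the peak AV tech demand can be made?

Early-start (D@1, E@1, F@1, G@1, H@1, I@1) gives peak 24: h1:24  h2:19  h3:11  h4:7  h5:0.
Shift G→5, I→4.
Schedule D@1, E@1, F@1, G@5, H@1, I@4: h1:14  h2:14  h3:11  h4:12  h5:10 — peak 14.

14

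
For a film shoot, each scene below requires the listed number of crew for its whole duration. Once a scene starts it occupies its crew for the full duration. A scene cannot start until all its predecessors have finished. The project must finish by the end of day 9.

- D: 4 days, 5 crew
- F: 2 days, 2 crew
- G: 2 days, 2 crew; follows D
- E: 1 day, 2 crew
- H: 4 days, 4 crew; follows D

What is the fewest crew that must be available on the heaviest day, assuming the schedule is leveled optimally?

6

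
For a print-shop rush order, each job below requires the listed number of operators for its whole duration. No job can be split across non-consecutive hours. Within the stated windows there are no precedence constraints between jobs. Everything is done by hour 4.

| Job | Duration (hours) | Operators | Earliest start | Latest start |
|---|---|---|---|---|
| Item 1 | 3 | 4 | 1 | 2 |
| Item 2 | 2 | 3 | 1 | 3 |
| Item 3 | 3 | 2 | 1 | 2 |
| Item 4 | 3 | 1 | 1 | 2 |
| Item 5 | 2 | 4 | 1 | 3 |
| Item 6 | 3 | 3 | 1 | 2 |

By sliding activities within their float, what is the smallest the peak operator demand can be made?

Early-start (Item 1@1, Item 2@1, Item 3@1, Item 4@1, Item 5@1, Item 6@1) gives peak 17: h1:17  h2:17  h3:10  h4:0.
Shift Item 5→3.
Schedule Item 1@1, Item 2@1, Item 3@1, Item 4@1, Item 5@3, Item 6@1: h1:13  h2:13  h3:14  h4:4 — peak 14.

14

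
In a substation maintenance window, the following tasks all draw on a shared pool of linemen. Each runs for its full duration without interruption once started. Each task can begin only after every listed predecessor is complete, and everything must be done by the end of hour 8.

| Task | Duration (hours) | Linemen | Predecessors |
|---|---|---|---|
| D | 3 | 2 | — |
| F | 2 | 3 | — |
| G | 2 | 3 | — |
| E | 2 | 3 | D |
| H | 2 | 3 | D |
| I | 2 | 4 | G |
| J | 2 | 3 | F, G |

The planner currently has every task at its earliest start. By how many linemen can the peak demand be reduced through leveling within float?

Early-start peak: h1:8  h2:8  h3:9  h4:13  h5:6  h6:0  h7:0  h8:0 ⇒ 13.
Leveled (D@1, F@5, G@1, E@5, H@7, I@3, J@7): h1:5  h2:5  h3:6  h4:4  h5:6  h6:6  h7:6  h8:6 ⇒ 6.
Reduction 13 − 6 = 7.

7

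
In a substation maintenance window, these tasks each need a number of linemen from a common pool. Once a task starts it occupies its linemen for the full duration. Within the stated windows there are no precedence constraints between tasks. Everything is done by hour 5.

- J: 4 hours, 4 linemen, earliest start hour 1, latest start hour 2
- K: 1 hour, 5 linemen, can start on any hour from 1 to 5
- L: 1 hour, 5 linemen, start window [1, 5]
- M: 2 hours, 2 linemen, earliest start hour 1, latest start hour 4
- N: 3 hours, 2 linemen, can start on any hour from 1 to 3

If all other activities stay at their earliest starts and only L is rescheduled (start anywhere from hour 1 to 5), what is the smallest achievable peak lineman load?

L@1: h1:18  h2:8  h3:6  h4:4  h5:0 → peak 18
L@2: h1:13  h2:13  h3:6  h4:4  h5:0 → peak 13
L@3: h1:13  h2:8  h3:11  h4:4  h5:0 → peak 13
L@4: h1:13  h2:8  h3:6  h4:9  h5:0 → peak 13
L@5: h1:13  h2:8  h3:6  h4:4  h5:5 → peak 13
Best is L@2, peak 13.

13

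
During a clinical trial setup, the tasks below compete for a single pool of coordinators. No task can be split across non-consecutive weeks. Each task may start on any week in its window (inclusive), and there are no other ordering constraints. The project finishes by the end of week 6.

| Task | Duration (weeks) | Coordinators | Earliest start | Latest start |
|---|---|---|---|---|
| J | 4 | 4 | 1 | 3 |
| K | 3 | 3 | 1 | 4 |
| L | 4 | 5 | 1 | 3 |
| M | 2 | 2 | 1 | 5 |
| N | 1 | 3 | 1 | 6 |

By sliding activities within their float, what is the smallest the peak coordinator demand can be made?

Early-start (J@1, K@1, L@1, M@1, N@1) gives peak 17: w1:17  w2:14  w3:12  w4:9  w5:0  w6:0.
Shift M→4, N→5.
Schedule J@1, K@1, L@1, M@4, N@5: w1:12  w2:12  w3:12  w4:11  w5:5  w6:0 — peak 12.

12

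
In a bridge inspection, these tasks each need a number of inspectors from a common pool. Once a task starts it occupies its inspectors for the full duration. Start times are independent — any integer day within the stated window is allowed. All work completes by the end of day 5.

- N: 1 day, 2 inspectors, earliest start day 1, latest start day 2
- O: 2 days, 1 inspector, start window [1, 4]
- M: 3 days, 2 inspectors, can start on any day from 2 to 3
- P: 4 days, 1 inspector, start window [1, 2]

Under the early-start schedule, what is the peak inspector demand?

4

Early-start schedule: N@1, O@1, M@2, P@1.
Load per day: day 1: 4, day 2: 4, day 3: 3, day 4: 3, day 5: 0.
Peak is 4.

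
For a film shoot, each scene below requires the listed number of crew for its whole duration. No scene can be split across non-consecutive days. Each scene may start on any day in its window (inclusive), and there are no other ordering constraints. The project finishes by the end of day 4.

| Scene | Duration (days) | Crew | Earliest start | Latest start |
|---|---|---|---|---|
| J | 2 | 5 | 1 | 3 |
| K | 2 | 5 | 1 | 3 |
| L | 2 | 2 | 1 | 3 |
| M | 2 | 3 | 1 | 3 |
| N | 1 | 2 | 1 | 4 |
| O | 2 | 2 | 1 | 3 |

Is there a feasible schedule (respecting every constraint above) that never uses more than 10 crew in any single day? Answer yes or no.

Schedule J@1, K@1, L@3, M@3, N@3, O@3: d1:10  d2:10  d3:9  d4:7 — peak 10 ≤ 10.

yes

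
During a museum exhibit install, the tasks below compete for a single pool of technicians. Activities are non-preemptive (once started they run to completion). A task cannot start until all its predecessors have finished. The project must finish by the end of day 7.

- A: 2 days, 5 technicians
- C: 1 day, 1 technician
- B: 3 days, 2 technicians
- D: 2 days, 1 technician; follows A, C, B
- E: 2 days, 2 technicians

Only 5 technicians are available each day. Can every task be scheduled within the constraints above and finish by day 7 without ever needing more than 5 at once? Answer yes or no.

Schedule A@1, C@3, B@3, D@6, E@3: d1:5  d2:5  d3:5  d4:4  d5:2  d6:1  d7:1 — peak 5 ≤ 5.

yes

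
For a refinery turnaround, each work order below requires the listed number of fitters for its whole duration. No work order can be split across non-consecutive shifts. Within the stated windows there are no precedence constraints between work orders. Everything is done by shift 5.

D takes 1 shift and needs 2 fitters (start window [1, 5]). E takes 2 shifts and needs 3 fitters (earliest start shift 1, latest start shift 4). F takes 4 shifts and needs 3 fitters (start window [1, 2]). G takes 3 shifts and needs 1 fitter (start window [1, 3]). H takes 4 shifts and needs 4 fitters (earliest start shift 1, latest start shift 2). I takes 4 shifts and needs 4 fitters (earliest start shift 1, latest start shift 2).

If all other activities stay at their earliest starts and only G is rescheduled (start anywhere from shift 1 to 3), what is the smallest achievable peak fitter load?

16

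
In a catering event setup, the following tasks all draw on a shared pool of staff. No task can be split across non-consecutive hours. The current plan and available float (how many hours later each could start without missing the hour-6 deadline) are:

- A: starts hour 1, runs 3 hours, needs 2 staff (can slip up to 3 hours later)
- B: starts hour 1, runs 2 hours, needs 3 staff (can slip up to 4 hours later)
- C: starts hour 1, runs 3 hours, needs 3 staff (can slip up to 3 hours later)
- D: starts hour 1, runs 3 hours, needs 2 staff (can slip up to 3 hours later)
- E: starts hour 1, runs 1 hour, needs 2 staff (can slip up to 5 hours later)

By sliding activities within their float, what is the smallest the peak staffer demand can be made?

Early-start (A@1, B@1, C@1, D@1, E@1) gives peak 12: h1:12  h2:10  h3:7  h4:0  h5:0  h6:0.
Shift C→3, D→4, E→6.
Schedule A@1, B@1, C@3, D@4, E@6: h1:5  h2:5  h3:5  h4:5  h5:5  h6:4 — peak 5.
Total staffer-hours = 29 over 6 hours ⇒ peak ≥ ⌈29/6⌉ = 5, so 5 is optimal.

5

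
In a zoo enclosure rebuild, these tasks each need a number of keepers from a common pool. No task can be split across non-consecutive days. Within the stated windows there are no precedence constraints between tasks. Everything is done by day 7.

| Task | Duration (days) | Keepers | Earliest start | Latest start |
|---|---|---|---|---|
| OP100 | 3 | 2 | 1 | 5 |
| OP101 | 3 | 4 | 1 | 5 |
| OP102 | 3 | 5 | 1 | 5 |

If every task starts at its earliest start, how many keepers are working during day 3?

11

At early start, day 3 has: OP100, OP101, OP102.
Demand: 2 + 4 + 5 = 11.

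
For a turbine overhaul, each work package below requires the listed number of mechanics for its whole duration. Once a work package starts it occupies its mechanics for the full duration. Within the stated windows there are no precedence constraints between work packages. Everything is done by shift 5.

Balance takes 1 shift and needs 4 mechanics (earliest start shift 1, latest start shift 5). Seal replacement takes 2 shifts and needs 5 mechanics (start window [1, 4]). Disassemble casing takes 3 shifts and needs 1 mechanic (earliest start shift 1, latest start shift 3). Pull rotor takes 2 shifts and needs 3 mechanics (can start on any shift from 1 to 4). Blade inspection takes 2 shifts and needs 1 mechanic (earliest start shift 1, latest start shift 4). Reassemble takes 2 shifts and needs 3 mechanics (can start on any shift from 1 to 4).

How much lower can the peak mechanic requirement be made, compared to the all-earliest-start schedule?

Early-start peak: s1:17  s2:13  s3:1  s4:0  s5:0 ⇒ 17.
Leveled (Balance@1, Seal replacement@2, Disassemble casing@1, Pull rotor@4, Blade inspection@1, Reassemble@4): s1:6  s2:7  s3:6  s4:6  s5:6 ⇒ 7.
Reduction 17 − 7 = 10.

10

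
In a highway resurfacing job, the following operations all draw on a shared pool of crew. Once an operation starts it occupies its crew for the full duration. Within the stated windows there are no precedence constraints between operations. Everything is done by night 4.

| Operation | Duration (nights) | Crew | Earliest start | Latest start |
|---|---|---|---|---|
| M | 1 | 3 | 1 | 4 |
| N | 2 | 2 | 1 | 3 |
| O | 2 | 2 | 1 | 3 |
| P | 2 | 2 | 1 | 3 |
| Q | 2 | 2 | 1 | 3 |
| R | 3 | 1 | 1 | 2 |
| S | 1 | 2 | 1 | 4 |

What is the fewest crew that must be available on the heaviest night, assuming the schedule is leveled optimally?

7

Early-start (M@1, N@1, O@1, P@1, Q@1, R@1, S@1) gives peak 14: n1:14  n2:9  n3:1  n4:0.
Shift P→2, Q→3, R→2, S→3.
Schedule M@1, N@1, O@1, P@2, Q@3, R@2, S@3: n1:7  n2:7  n3:7  n4:3 — peak 7.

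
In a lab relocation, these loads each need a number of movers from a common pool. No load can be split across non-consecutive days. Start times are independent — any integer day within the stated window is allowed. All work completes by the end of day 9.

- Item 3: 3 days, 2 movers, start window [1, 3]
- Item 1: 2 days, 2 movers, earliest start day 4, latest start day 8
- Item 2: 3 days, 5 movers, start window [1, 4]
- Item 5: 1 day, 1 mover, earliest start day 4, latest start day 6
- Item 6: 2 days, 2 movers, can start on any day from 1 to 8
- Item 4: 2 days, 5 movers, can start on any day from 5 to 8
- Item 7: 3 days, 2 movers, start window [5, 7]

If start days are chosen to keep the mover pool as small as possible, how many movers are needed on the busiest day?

7

Early-start (Item 3@1, Item 1@4, Item 2@1, Item 5@4, Item 6@1, Item 4@5, Item 7@5) gives peak 9: d1:9  d2:9  d3:7  d4:3  d5:9  d6:7  d7:2  d8:0  d9:0.
Shift Item 6→4, Item 4→6.
Schedule Item 3@1, Item 1@4, Item 2@1, Item 5@4, Item 6@4, Item 4@6, Item 7@5: d1:7  d2:7  d3:7  d4:5  d5:6  d6:7  d7:7  d8:0  d9:0 — peak 7.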